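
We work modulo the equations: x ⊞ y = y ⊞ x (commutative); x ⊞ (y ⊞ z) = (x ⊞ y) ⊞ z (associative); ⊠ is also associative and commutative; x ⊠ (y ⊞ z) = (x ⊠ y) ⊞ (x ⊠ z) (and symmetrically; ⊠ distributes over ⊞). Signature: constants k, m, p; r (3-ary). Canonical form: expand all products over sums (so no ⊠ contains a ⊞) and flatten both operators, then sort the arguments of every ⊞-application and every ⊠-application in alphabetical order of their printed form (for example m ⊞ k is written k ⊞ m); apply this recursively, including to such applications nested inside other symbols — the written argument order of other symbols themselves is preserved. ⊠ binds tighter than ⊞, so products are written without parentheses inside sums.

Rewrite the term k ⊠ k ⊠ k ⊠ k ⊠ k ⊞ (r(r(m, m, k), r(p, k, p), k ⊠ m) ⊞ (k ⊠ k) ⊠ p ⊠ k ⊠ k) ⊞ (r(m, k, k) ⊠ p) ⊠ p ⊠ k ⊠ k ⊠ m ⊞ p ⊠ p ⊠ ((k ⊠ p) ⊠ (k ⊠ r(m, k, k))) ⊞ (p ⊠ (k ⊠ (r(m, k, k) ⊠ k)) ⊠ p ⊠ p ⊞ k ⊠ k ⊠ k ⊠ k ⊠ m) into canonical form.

Flatten:  k ⊠ k ⊠ k ⊠ k ⊠ k ⊞ r(r(m, m, k), r(p, k, p), k ⊠ m) ⊞ k ⊠ k ⊠ k ⊠ k ⊠ p ⊞ k ⊠ k ⊠ m ⊠ p ⊠ p ⊠ r(m, k, k) ⊞ k ⊠ k ⊠ p ⊠ p ⊠ p ⊠ r(m, k, k) ⊞ k ⊠ k ⊠ p ⊠ p ⊠ p ⊠ r(m, k, k) ⊞ k ⊠ k ⊠ k ⊠ k ⊠ m
Sort:  k ⊠ k ⊠ k ⊠ k ⊠ k ⊞ k ⊠ k ⊠ k ⊠ k ⊠ m ⊞ k ⊠ k ⊠ k ⊠ k ⊠ p ⊞ k ⊠ k ⊠ m ⊠ p ⊠ p ⊠ r(m, k, k) ⊞ k ⊠ k ⊠ p ⊠ p ⊠ p ⊠ r(m, k, k) ⊞ k ⊠ k ⊠ p ⊠ p ⊠ p ⊠ r(m, k, k) ⊞ r(r(m, m, k), r(p, k, p), k ⊠ m)

Answer: k ⊠ k ⊠ k ⊠ k ⊠ k ⊞ k ⊠ k ⊠ k ⊠ k ⊠ m ⊞ k ⊠ k ⊠ k ⊠ k ⊠ p ⊞ k ⊠ k ⊠ m ⊠ p ⊠ p ⊠ r(m, k, k) ⊞ k ⊠ k ⊠ p ⊠ p ⊠ p ⊠ r(m, k, k) ⊞ k ⊠ k ⊠ p ⊠ p ⊠ p ⊠ r(m, k, k) ⊞ r(r(m, m, k), r(p, k, p), k ⊠ m)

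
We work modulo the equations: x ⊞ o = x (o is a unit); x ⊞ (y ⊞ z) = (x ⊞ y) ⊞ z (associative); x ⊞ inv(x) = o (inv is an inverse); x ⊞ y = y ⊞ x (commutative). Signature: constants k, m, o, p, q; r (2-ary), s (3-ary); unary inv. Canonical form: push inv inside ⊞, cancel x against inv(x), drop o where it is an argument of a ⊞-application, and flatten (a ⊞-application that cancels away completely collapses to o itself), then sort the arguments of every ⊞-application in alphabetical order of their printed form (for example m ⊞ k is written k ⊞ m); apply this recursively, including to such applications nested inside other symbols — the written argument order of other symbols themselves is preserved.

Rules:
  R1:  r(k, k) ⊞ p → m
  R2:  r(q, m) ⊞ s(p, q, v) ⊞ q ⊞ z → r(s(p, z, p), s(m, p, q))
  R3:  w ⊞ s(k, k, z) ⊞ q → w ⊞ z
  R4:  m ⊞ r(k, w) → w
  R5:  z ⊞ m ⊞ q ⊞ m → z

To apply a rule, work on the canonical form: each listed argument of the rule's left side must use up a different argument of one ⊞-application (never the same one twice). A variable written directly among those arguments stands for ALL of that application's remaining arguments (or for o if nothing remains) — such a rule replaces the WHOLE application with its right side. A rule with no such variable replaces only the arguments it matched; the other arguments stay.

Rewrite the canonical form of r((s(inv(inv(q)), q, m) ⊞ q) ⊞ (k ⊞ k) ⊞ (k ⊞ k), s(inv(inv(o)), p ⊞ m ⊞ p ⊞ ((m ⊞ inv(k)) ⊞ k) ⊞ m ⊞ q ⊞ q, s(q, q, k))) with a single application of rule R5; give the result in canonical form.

Canonical form:  r(k ⊞ k ⊞ k ⊞ k ⊞ q ⊞ s(q, q, m), s(o, m ⊞ m ⊞ m ⊞ p ⊞ p ⊞ q ⊞ q, s(q, q, k)))
Match R5:  consume m, m, q;  z := m ⊞ p ⊞ p ⊞ q
The extension variable absorbs all remaining arguments, so the whole application is rewritten.
Result:  r(k ⊞ k ⊞ k ⊞ k ⊞ q ⊞ s(q, q, m), s(o, m ⊞ p ⊞ p ⊞ q, s(q, q, k)))

Answer: r(k ⊞ k ⊞ k ⊞ k ⊞ q ⊞ s(q, q, m), s(o, m ⊞ p ⊞ p ⊞ q, s(q, q, k)))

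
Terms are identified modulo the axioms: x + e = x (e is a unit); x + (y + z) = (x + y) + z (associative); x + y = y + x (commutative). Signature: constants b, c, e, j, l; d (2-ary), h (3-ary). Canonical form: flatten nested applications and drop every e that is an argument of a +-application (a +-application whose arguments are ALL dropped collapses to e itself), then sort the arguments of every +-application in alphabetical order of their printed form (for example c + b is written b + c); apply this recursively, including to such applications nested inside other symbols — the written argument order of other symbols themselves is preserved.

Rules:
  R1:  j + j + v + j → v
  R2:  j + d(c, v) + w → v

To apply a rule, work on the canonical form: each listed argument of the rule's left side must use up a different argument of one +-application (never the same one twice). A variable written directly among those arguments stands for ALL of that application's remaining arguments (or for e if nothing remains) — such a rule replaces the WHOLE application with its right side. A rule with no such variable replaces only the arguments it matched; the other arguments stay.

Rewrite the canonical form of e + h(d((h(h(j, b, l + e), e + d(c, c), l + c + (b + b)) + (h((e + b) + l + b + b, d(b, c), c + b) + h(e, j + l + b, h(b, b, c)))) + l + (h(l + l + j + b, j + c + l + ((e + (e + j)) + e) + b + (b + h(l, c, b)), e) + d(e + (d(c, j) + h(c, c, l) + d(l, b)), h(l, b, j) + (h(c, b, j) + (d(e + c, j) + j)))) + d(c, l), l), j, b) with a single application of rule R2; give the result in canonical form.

Canonical form:  h(d(d(c, l) + d(d(c, j) + d(l, b) + h(c, c, l), d(c, j) + h(c, b, j) + h(l, b, j) + j) + h(b + b + b + l, d(b, c), b + c) + h(b + j + l + l, b + b + c + h(l, c, b) + j + j + l, e) + h(e, b + j + l, h(b, b, c)) + h(h(j, b, l), d(c, c), b + b + c + l) + l, l), j, b)
Apply R2:  consuming d(c, j), j;  v := j, w := h(c, b, j) + h(l, b, j)
The variable takes the whole remainder — replace the entire application.
Result:  h(d(d(c, l) + d(d(c, j) + d(l, b) + h(c, c, l), j) + h(b + b + b + l, d(b, c), b + c) + h(b + j + l + l, b + b + c + h(l, c, b) + j + j + l, e) + h(e, b + j + l, h(b, b, c)) + h(h(j, b, l), d(c, c), b + b + c + l) + l, l), j, b)

Answer: h(d(d(c, l) + d(d(c, j) + d(l, b) + h(c, c, l), j) + h(b + b + b + l, d(b, c), b + c) + h(b + j + l + l, b + b + c + h(l, c, b) + j + j + l, e) + h(e, b + j + l, h(b, b, c)) + h(h(j, b, l), d(c, c), b + b + c + l) + l, l), j, b)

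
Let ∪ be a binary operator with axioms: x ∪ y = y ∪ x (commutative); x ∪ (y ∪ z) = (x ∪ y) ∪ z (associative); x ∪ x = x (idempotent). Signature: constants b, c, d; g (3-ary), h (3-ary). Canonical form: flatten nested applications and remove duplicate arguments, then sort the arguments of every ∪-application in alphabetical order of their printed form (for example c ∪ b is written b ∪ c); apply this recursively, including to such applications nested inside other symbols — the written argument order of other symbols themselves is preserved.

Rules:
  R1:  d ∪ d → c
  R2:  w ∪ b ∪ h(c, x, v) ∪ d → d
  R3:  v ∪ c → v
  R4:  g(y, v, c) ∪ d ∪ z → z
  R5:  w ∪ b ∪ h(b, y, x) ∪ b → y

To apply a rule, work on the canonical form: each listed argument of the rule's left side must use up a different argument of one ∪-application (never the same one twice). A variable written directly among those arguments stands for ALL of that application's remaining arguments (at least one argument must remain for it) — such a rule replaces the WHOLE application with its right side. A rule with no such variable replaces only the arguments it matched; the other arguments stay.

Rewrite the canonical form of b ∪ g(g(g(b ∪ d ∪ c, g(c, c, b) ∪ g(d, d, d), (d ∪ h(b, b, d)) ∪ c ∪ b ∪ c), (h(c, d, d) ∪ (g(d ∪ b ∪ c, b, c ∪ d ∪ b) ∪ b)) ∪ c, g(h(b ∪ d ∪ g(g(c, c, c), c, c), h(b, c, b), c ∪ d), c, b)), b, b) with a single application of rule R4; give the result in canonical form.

Canonical form:  b ∪ g(g(g(b ∪ c ∪ d, g(c, c, b) ∪ g(d, d, d), b ∪ c ∪ d ∪ h(b, b, d)), b ∪ c ∪ g(b ∪ c ∪ d, b, b ∪ c ∪ d) ∪ h(c, d, d), g(h(b ∪ d ∪ g(g(c, c, c), c, c), h(b, c, b), c ∪ d), c, b)), b, b)
Match R4:  consume d, g(g(c, c, c), c, c);  v := c, y := g(c, c, c), z := b
Every leftover argument binds to the variable; the entire application is replaced.
New term:  b ∪ g(g(g(b ∪ c ∪ d, g(c, c, b) ∪ g(d, d, d), b ∪ c ∪ d ∪ h(b, b, d)), b ∪ c ∪ g(b ∪ c ∪ d, b, b ∪ c ∪ d) ∪ h(c, d, d), g(h(b, h(b, c, b), c ∪ d), c, b)), b, b)

Answer: b ∪ g(g(g(b ∪ c ∪ d, g(c, c, b) ∪ g(d, d, d), b ∪ c ∪ d ∪ h(b, b, d)), b ∪ c ∪ g(b ∪ c ∪ d, b, b ∪ c ∪ d) ∪ h(c, d, d), g(h(b, h(b, c, b), c ∪ d), c, b)), b, b)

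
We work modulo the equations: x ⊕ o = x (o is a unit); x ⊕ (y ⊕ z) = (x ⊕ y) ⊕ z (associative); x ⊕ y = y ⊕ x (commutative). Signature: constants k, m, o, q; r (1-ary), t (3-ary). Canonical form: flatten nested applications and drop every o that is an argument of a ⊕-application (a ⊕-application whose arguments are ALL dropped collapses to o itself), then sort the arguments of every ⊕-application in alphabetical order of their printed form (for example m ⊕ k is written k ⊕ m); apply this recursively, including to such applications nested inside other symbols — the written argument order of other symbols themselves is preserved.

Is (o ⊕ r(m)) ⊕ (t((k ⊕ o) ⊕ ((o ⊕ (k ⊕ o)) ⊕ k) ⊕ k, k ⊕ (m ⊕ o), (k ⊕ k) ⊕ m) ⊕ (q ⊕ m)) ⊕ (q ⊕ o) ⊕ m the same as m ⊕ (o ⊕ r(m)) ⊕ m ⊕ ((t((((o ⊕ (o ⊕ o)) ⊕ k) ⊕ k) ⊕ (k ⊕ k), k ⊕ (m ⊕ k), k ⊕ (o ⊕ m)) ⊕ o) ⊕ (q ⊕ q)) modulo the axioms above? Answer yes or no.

Answer: no — m ⊕ m ⊕ q ⊕ q ⊕ r(m) ⊕ t(k ⊕ k ⊕ k ⊕ k, k ⊕ m, k ⊕ k ⊕ m) vs m ⊕ m ⊕ q ⊕ q ⊕ r(m) ⊕ t(k ⊕ k ⊕ k ⊕ k, k ⊕ k ⊕ m, k ⊕ m)

Derivation:
Left:  (o ⊕ r(m)) ⊕ (t((k ⊕ o) ⊕ ((o ⊕ (k ⊕ o)) ⊕ k) ⊕ k, k ⊕ (m ⊕ o), (k ⊕ k) ⊕ m) ⊕ (q ⊕ m)) ⊕ (q ⊕ o) ⊕ m
  Merge nested applications:  o ⊕ r(m) ⊕ t((k ⊕ o) ⊕ ((o ⊕ (k ⊕ o)) ⊕ k) ⊕ k, k ⊕ (m ⊕ o), (k ⊕ k) ⊕ m) ⊕ q ⊕ m ⊕ q ⊕ o ⊕ m
  Canonicalize subterm:  t((k ⊕ o) ⊕ ((o ⊕ (k ⊕ o)) ⊕ k) ⊕ k, k ⊕ (m ⊕ o), (k ⊕ k) ⊕ m)  →  t(k ⊕ k ⊕ k ⊕ k, k ⊕ m, k ⊕ k ⊕ m)
  Unit:  drop o (×2)
  Sort arguments:  m ⊕ m ⊕ q ⊕ q ⊕ r(m) ⊕ t(k ⊕ k ⊕ k ⊕ k, k ⊕ m, k ⊕ k ⊕ m)
Right:  m ⊕ (o ⊕ r(m)) ⊕ m ⊕ ((t((((o ⊕ (o ⊕ o)) ⊕ k) ⊕ k) ⊕ (k ⊕ k), k ⊕ (m ⊕ k), k ⊕ (o ⊕ m)) ⊕ o) ⊕ (q ⊕ q))
  Merge nested applications:  m ⊕ o ⊕ r(m) ⊕ m ⊕ t((((o ⊕ (o ⊕ o)) ⊕ k) ⊕ k) ⊕ (k ⊕ k), k ⊕ (m ⊕ k), k ⊕ (o ⊕ m)) ⊕ o ⊕ q ⊕ q
  Canonicalize subterm:  t((((o ⊕ (o ⊕ o)) ⊕ k) ⊕ k) ⊕ (k ⊕ k), k ⊕ (m ⊕ k), k ⊕ (o ⊕ m))  →  t(k ⊕ k ⊕ k ⊕ k, k ⊕ k ⊕ m, k ⊕ m)
  Unit:  drop o (×2)
  Sort:  m ⊕ m ⊕ q ⊕ q ⊕ r(m) ⊕ t(k ⊕ k ⊕ k ⊕ k, k ⊕ k ⊕ m, k ⊕ m)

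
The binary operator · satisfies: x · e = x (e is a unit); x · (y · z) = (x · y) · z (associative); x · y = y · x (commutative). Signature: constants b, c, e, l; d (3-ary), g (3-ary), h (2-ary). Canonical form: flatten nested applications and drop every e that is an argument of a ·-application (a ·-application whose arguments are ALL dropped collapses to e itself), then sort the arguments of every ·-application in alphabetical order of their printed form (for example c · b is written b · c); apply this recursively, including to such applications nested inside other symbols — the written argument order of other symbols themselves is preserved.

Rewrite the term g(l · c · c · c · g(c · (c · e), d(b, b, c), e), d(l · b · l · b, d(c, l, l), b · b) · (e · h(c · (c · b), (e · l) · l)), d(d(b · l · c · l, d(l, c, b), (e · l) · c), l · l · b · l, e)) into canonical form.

Answer: g(c · c · c · g(c · c, d(b, b, c), e) · l, d(b · b · l · l, d(c, l, l), b · b) · h(b · c · c, l · l), d(d(b · c · l · l, d(l, c, b), c · l), b · l · l · l, e))

Derivation:
Descend into:  d(l · b · l · b, d(c, l, l), b · b) · (e · h(c · (c · b), (e · l) · l))
Merge nested applications:  d(l · b · l · b, d(c, l, l), b · b) · e · h(c · (c · b), (e · l) · l)
Simplify inside:  d(l · b · l · b, d(c, l, l), b · b)  →  d(b · b · l · l, d(c, l, l), b · b)
Simplify inside:  h(c · (c · b), (e · l) · l)  →  h(b · c · c, l · l)
Units out:  drop e
Sort:  d(b · b · l · l, d(c, l, l), b · b) · h(b · c · c, l · l)
Reassemble:  g(c · c · c · g(c · c, d(b, b, c), e) · l, d(b · b · l · l, d(c, l, l), b · b) · h(b · c · c, l · l), d(d(b · c · l · l, d(l, c, b), c · l), b · l · l · l, e))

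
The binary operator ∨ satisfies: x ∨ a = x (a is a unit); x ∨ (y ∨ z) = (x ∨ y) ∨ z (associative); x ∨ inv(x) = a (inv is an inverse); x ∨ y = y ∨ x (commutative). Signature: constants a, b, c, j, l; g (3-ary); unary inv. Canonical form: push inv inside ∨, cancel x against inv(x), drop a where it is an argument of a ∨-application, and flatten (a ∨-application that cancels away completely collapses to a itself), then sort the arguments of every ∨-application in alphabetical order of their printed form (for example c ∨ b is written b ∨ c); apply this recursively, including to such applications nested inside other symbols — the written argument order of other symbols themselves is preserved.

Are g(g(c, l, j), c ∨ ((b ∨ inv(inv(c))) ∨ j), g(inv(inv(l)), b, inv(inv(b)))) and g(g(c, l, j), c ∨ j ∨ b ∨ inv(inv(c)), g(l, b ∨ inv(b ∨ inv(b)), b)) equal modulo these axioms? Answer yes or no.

Left:  g(g(c, l, j), c ∨ ((b ∨ inv(inv(c))) ∨ j), g(inv(inv(l)), b, inv(inv(b))))
  Descend into:  c ∨ ((b ∨ inv(inv(c))) ∨ j)
  Push inv inside:  distribute inv over ∨ and collapse double inv
  Collect terms:  c ∨ c ∨ b ∨ j
  Sort:  b ∨ c ∨ c ∨ j
  Reassemble:  g(g(c, l, j), b ∨ c ∨ c ∨ j, g(l, b, b))
Right:  g(g(c, l, j), c ∨ j ∨ b ∨ inv(inv(c)), g(l, b ∨ inv(b ∨ inv(b)), b))
  Focus inside:  b ∨ inv(b ∨ inv(b))
  Push inv inside:  distribute inv over ∨ and collapse double inv
  Collect terms:  b
  Put back:  g(g(c, l, j), b ∨ c ∨ c ∨ j, g(l, b, b))

Answer: yes — both canonical forms are g(g(c, l, j), b ∨ c ∨ c ∨ j, g(l, b, b))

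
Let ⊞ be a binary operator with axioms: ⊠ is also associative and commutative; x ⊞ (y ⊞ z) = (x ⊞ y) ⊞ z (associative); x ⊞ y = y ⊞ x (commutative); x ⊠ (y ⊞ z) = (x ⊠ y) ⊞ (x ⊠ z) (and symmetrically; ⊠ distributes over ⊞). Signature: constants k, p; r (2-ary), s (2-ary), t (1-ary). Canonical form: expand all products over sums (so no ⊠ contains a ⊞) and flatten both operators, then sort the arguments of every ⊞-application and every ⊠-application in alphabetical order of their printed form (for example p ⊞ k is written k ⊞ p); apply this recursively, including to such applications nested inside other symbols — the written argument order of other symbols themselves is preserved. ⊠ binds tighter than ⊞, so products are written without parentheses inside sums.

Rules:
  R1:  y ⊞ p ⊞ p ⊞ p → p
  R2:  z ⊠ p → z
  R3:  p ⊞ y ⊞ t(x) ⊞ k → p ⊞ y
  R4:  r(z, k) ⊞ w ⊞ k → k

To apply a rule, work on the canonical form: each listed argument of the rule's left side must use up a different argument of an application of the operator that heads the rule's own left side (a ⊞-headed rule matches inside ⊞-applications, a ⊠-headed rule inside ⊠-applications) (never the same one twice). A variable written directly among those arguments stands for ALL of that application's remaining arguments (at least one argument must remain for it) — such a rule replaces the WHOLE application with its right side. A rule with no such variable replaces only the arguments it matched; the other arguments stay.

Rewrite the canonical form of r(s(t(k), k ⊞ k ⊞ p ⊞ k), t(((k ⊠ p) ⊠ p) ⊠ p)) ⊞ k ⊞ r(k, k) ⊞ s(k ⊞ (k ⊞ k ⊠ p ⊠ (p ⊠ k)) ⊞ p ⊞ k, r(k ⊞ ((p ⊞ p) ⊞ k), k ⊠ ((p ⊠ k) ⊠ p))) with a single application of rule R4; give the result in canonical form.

Canonical form:  k ⊞ r(k, k) ⊞ r(s(t(k), k ⊞ k ⊞ k ⊞ p), t(k ⊠ p ⊠ p ⊠ p)) ⊞ s(k ⊞ k ⊞ k ⊞ k ⊠ k ⊠ p ⊠ p ⊞ p, r(k ⊞ k ⊞ p ⊞ p, k ⊠ k ⊠ p ⊠ p))
Match R4:  consume k, r(k, k);  w := r(s(t(k), k ⊞ k ⊞ k ⊞ p), t(k ⊠ p ⊠ p ⊠ p)) ⊞ s(k ⊞ k ⊞ k ⊞ k ⊠ k ⊠ p ⊠ p ⊞ p, r(k ⊞ k ⊞ p ⊞ p, k ⊠ k ⊠ p ⊠ p)), z := k
The variable takes the whole remainder — replace the entire application.
Giving:  k

Answer: k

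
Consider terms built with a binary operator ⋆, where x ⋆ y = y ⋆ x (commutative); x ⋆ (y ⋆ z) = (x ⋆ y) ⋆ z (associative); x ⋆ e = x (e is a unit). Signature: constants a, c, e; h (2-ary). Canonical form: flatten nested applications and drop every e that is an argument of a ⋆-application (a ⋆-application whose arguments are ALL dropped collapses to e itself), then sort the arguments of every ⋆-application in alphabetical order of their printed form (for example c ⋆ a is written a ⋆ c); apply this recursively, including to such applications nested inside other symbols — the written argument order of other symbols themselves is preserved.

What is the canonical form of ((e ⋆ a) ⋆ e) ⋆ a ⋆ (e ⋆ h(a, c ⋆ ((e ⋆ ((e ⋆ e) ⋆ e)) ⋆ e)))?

Merge nested applications:  e ⋆ a ⋆ e ⋆ a ⋆ e ⋆ h(a, c ⋆ ((e ⋆ ((e ⋆ e) ⋆ e)) ⋆ e))
Inside:  h(a, c ⋆ ((e ⋆ ((e ⋆ e) ⋆ e)) ⋆ e))  →  h(a, c)
Unit:  drop e (×3)
Sort:  a ⋆ a ⋆ h(a, c)

Answer: a ⋆ a ⋆ h(a, c)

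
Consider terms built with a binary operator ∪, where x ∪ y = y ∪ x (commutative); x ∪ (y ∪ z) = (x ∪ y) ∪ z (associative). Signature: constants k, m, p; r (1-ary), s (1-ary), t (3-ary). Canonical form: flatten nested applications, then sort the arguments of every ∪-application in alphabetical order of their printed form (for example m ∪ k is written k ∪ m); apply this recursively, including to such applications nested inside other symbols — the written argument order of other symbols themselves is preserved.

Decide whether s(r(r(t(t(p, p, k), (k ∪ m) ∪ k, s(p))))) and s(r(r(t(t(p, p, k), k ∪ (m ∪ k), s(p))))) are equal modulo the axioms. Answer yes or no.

Left:  s(r(r(t(t(p, p, k), (k ∪ m) ∪ k, s(p)))))
  Work inside:  (k ∪ m) ∪ k
  Flatten:  k ∪ m ∪ k
  Sort:  k ∪ k ∪ m
  Rebuild:  s(r(r(t(t(p, p, k), k ∪ k ∪ m, s(p)))))
Right:  s(r(r(t(t(p, p, k), k ∪ (m ∪ k), s(p)))))
  Focus inside:  k ∪ (m ∪ k)
  Merge nested applications:  k ∪ m ∪ k
  Order the arguments:  k ∪ k ∪ m
  Put back:  s(r(r(t(t(p, p, k), k ∪ k ∪ m, s(p)))))

Answer: yes — both canonical forms are s(r(r(t(t(p, p, k), k ∪ k ∪ m, s(p)))))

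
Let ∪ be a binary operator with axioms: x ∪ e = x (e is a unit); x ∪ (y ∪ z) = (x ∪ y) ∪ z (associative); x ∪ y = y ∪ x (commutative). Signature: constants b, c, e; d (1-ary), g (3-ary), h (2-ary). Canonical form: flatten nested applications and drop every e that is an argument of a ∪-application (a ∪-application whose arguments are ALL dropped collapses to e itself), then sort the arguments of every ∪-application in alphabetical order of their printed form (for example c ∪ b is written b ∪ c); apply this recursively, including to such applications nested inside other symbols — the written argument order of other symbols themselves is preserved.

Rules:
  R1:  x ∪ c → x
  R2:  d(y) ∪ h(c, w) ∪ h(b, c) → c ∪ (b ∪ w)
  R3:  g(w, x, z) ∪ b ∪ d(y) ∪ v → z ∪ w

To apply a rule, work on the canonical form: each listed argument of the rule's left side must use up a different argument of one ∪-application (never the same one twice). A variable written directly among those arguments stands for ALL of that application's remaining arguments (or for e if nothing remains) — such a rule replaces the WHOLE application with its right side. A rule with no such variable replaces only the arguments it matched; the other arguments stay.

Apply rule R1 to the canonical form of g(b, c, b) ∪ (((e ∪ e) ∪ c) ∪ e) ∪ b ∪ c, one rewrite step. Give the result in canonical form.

Answer: b ∪ c ∪ g(b, c, b)

Derivation:
Canonical form:  b ∪ c ∪ c ∪ g(b, c, b)
Apply R1:  consuming c;  x := b ∪ c ∪ g(b, c, b)
The variable takes the whole remainder — replace the entire application.
New term:  b ∪ c ∪ g(b, c, b)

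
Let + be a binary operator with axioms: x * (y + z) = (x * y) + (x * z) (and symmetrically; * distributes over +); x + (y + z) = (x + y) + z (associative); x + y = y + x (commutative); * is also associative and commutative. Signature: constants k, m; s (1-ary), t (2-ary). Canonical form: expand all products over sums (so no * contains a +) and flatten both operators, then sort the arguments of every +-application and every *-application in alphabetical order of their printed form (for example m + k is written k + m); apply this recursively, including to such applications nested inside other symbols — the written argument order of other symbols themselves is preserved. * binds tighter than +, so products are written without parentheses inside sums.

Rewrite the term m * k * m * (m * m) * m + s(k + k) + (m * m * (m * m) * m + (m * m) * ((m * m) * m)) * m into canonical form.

Distribute:  k * m * m * m * m * m + s(k + k) + m * m * m * m * m * m + m * m * m * m * m * m
Sort arguments:  k * m * m * m * m * m + m * m * m * m * m * m + m * m * m * m * m * m + s(k + k)

Answer: k * m * m * m * m * m + m * m * m * m * m * m + m * m * m * m * m * m + s(k + k)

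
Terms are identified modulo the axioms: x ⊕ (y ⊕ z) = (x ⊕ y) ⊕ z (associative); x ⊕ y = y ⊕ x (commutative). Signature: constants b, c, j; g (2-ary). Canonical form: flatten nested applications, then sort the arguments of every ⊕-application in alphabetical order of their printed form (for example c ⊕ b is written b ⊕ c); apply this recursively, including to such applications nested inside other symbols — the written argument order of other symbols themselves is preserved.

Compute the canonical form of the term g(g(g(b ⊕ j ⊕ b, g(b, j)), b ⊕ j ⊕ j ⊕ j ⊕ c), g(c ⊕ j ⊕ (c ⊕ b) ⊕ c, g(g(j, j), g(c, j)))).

Focus inside:  c ⊕ j ⊕ (c ⊕ b) ⊕ c
Merge nested applications:  c ⊕ j ⊕ c ⊕ b ⊕ c
Sort arguments:  b ⊕ c ⊕ c ⊕ c ⊕ j
Rebuild:  g(g(g(b ⊕ b ⊕ j, g(b, j)), b ⊕ c ⊕ j ⊕ j ⊕ j), g(b ⊕ c ⊕ c ⊕ c ⊕ j, g(g(j, j), g(c, j))))

Answer: g(g(g(b ⊕ b ⊕ j, g(b, j)), b ⊕ c ⊕ j ⊕ j ⊕ j), g(b ⊕ c ⊕ c ⊕ c ⊕ j, g(g(j, j), g(c, j))))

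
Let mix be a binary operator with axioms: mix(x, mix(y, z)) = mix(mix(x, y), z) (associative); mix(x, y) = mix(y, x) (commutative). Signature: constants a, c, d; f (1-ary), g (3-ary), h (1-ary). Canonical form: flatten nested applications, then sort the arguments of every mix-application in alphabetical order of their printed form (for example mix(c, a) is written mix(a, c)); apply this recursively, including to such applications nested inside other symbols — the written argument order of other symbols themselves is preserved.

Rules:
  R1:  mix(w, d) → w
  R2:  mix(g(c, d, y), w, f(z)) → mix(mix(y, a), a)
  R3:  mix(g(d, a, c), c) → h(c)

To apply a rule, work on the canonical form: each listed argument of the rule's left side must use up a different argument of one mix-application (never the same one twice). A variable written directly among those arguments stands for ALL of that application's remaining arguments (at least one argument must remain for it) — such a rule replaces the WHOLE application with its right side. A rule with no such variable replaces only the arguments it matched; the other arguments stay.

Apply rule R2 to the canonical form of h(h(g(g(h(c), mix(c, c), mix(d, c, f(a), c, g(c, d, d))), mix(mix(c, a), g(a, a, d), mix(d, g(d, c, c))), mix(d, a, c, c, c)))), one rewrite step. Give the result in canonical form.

Canonical form:  h(h(g(g(h(c), mix(c, c), mix(c, c, d, f(a), g(c, d, d))), mix(a, c, d, g(a, a, d), g(d, c, c)), mix(a, c, c, c, d))))
R2 matches:  uses f(a), g(c, d, d);  w := mix(c, c, d), y := d, z := a
The variable takes the whole remainder — replace the entire application.
New term:  h(h(g(g(h(c), mix(c, c), mix(a, a, d)), mix(a, c, d, g(a, a, d), g(d, c, c)), mix(a, c, c, c, d))))

Answer: h(h(g(g(h(c), mix(c, c), mix(a, a, d)), mix(a, c, d, g(a, a, d), g(d, c, c)), mix(a, c, c, c, d))))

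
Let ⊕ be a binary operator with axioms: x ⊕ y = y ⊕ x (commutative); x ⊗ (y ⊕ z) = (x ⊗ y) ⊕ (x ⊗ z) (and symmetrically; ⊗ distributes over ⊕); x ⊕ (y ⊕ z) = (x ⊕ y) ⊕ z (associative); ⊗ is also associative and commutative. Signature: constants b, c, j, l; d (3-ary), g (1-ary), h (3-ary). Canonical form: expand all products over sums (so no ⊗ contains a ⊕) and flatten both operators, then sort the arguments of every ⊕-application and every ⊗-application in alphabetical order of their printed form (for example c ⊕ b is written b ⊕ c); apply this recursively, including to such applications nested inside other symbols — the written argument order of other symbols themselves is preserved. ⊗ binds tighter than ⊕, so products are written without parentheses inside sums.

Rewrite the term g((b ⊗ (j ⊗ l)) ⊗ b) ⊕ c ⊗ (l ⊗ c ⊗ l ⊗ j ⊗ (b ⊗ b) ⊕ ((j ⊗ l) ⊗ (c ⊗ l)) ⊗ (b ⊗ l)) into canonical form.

Answer: b ⊗ b ⊗ c ⊗ c ⊗ j ⊗ l ⊗ l ⊕ b ⊗ c ⊗ c ⊗ j ⊗ l ⊗ l ⊗ l ⊕ g(b ⊗ b ⊗ j ⊗ l)

Derivation:
Expand:  g(b ⊗ b ⊗ j ⊗ l) ⊕ b ⊗ b ⊗ c ⊗ c ⊗ j ⊗ l ⊗ l ⊕ b ⊗ c ⊗ c ⊗ j ⊗ l ⊗ l ⊗ l
Sort:  b ⊗ b ⊗ c ⊗ c ⊗ j ⊗ l ⊗ l ⊕ b ⊗ c ⊗ c ⊗ j ⊗ l ⊗ l ⊗ l ⊕ g(b ⊗ b ⊗ j ⊗ l)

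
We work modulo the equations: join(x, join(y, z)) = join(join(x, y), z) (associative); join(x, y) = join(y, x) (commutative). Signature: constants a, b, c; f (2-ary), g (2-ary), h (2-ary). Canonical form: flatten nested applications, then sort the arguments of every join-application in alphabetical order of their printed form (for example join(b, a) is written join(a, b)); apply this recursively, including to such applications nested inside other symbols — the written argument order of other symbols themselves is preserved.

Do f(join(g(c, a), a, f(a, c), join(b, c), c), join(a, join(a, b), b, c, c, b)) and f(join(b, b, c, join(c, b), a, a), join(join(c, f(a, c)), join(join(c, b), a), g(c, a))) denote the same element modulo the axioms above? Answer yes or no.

Answer: no — f(join(a, b, c, c, f(a, c), g(c, a)), join(a, a, b, b, b, c, c)) vs f(join(a, a, b, b, b, c, c), join(a, b, c, c, f(a, c), g(c, a)))

Derivation:
Left:  f(join(g(c, a), a, f(a, c), join(b, c), c), join(a, join(a, b), b, c, c, b))
  Descend into:  join(g(c, a), a, f(a, c), join(b, c), c)
  Un-nest:  join(g(c, a), a, f(a, c), b, c, c)
  Sort arguments:  join(a, b, c, c, f(a, c), g(c, a))
  Put back:  f(join(a, b, c, c, f(a, c), g(c, a)), join(a, a, b, b, b, c, c))
Right:  f(join(b, b, c, join(c, b), a, a), join(join(c, f(a, c)), join(join(c, b), a), g(c, a)))
  Descend into:  join(join(c, f(a, c)), join(join(c, b), a), g(c, a))
  Un-nest:  join(c, f(a, c), c, b, a, g(c, a))
  Sort:  join(a, b, c, c, f(a, c), g(c, a))
  Rebuild:  f(join(a, a, b, b, b, c, c), join(a, b, c, c, f(a, c), g(c, a)))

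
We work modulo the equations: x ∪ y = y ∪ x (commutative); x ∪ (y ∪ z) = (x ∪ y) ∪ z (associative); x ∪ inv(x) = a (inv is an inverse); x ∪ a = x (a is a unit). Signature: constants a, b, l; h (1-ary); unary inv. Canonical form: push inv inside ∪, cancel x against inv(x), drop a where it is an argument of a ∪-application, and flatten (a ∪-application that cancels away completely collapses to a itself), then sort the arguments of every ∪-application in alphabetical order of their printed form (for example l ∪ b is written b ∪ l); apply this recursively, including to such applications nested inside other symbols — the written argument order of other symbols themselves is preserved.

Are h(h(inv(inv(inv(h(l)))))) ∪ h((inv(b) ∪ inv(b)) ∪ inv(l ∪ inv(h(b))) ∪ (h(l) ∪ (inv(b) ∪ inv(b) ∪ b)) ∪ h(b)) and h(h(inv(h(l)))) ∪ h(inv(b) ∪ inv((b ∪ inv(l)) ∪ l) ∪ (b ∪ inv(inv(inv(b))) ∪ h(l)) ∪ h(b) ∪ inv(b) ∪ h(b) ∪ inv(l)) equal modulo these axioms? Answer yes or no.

Answer: yes — both canonical forms are h(h(b) ∪ h(b) ∪ h(l) ∪ inv(b) ∪ inv(b) ∪ inv(b) ∪ inv(l)) ∪ h(h(inv(h(l))))

Derivation:
Left:  h(h(inv(inv(inv(h(l)))))) ∪ h((inv(b) ∪ inv(b)) ∪ inv(l ∪ inv(h(b))) ∪ (h(l) ∪ (inv(b) ∪ inv(b) ∪ b)) ∪ h(b))
  Push inv inside:  distribute inv over ∪ and collapse double inv
  Collect terms:  h(h(inv(h(l)))) ∪ h(h(b) ∪ h(b) ∪ h(l) ∪ inv(b) ∪ inv(b) ∪ inv(b) ∪ inv(l))
  Sort arguments:  h(h(b) ∪ h(b) ∪ h(l) ∪ inv(b) ∪ inv(b) ∪ inv(b) ∪ inv(l)) ∪ h(h(inv(h(l))))
Right:  h(h(inv(h(l)))) ∪ h(inv(b) ∪ inv((b ∪ inv(l)) ∪ l) ∪ (b ∪ inv(inv(inv(b))) ∪ h(l)) ∪ h(b) ∪ inv(b) ∪ h(b) ∪ inv(l))
  Push inv inside:  distribute inv over ∪ and collapse double inv
  Combine occurrences:  h(h(inv(h(l)))) ∪ h(h(b) ∪ h(b) ∪ h(l) ∪ inv(b) ∪ inv(b) ∪ inv(b) ∪ inv(l))
  Order the arguments:  h(h(b) ∪ h(b) ∪ h(l) ∪ inv(b) ∪ inv(b) ∪ inv(b) ∪ inv(l)) ∪ h(h(inv(h(l))))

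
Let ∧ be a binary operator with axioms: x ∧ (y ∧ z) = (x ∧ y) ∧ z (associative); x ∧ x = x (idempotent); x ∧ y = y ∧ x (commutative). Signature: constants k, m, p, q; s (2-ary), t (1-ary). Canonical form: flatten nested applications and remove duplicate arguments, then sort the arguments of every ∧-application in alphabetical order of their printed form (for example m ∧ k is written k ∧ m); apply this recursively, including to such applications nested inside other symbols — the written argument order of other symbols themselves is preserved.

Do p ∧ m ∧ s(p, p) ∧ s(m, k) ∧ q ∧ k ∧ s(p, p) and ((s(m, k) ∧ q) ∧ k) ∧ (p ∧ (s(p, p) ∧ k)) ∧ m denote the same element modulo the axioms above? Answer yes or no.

Left:  p ∧ m ∧ s(p, p) ∧ s(m, k) ∧ q ∧ k ∧ s(p, p)
  Drop duplicates:  drop duplicate s(p, p)
  Order the arguments:  k ∧ m ∧ p ∧ q ∧ s(m, k) ∧ s(p, p)
Right:  ((s(m, k) ∧ q) ∧ k) ∧ (p ∧ (s(p, p) ∧ k)) ∧ m
  Un-nest:  s(m, k) ∧ q ∧ k ∧ p ∧ s(p, p) ∧ k ∧ m
  Idempotence:  drop duplicate k
  Sort:  k ∧ m ∧ p ∧ q ∧ s(m, k) ∧ s(p, p)

Answer: yes — both canonical forms are k ∧ m ∧ p ∧ q ∧ s(m, k) ∧ s(p, p)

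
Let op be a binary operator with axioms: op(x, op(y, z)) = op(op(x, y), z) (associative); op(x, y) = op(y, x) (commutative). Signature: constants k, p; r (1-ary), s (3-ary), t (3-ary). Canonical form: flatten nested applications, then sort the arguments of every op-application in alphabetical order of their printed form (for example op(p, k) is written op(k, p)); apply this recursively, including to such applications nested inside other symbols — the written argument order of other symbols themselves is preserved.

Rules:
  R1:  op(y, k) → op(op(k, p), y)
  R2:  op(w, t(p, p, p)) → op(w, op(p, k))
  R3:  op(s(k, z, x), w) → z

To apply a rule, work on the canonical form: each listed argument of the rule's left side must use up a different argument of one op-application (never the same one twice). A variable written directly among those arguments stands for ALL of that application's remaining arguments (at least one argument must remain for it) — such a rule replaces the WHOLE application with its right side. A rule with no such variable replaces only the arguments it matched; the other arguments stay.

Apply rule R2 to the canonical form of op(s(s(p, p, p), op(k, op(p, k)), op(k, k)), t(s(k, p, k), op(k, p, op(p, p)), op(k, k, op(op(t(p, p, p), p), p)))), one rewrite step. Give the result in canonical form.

Answer: op(s(s(p, p, p), op(k, k, p), op(k, k)), t(s(k, p, k), op(k, p, p, p), op(k, k, k, p, p, p)))

Derivation:
Canonical form:  op(s(s(p, p, p), op(k, k, p), op(k, k)), t(s(k, p, k), op(k, p, p, p), op(k, k, p, p, t(p, p, p))))
Apply R2:  consuming t(p, p, p);  w := op(k, k, p, p)
The variable takes the whole remainder — replace the entire application.
Result:  op(s(s(p, p, p), op(k, k, p), op(k, k)), t(s(k, p, k), op(k, p, p, p), op(k, k, k, p, p, p)))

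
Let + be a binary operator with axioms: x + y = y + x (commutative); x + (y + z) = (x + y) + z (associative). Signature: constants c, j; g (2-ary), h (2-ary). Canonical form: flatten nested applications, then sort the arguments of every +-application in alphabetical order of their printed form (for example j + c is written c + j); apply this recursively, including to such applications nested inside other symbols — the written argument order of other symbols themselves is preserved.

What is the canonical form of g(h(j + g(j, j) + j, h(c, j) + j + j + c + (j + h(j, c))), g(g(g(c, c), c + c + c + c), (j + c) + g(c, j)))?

Answer: g(h(g(j, j) + j + j, c + h(c, j) + h(j, c) + j + j + j), g(g(g(c, c), c + c + c + c), c + g(c, j) + j))

Derivation:
Work inside:  h(c, j) + j + j + c + (j + h(j, c))
Flatten:  h(c, j) + j + j + c + j + h(j, c)
Sort:  c + h(c, j) + h(j, c) + j + j + j
Reassemble:  g(h(g(j, j) + j + j, c + h(c, j) + h(j, c) + j + j + j), g(g(g(c, c), c + c + c + c), c + g(c, j) + j))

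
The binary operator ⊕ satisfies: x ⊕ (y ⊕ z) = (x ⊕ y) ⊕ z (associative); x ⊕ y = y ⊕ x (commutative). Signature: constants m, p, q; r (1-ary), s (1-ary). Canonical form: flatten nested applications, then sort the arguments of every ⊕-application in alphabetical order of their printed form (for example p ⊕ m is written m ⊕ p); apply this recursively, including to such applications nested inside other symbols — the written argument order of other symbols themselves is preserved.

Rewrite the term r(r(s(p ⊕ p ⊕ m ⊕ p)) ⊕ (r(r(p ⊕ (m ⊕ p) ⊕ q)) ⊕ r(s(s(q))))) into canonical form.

Focus inside:  r(s(p ⊕ p ⊕ m ⊕ p)) ⊕ (r(r(p ⊕ (m ⊕ p) ⊕ q)) ⊕ r(s(s(q))))
Merge nested applications:  r(s(p ⊕ p ⊕ m ⊕ p)) ⊕ r(r(p ⊕ (m ⊕ p) ⊕ q)) ⊕ r(s(s(q)))
Canonicalize subterm:  r(s(p ⊕ p ⊕ m ⊕ p))  →  r(s(m ⊕ p ⊕ p ⊕ p))
Simplify inside:  r(r(p ⊕ (m ⊕ p) ⊕ q))  →  r(r(m ⊕ p ⊕ p ⊕ q))
Sort:  r(r(m ⊕ p ⊕ p ⊕ q)) ⊕ r(s(m ⊕ p ⊕ p ⊕ p)) ⊕ r(s(s(q)))
Put back:  r(r(r(m ⊕ p ⊕ p ⊕ q)) ⊕ r(s(m ⊕ p ⊕ p ⊕ p)) ⊕ r(s(s(q))))

Answer: r(r(r(m ⊕ p ⊕ p ⊕ q)) ⊕ r(s(m ⊕ p ⊕ p ⊕ p)) ⊕ r(s(s(q))))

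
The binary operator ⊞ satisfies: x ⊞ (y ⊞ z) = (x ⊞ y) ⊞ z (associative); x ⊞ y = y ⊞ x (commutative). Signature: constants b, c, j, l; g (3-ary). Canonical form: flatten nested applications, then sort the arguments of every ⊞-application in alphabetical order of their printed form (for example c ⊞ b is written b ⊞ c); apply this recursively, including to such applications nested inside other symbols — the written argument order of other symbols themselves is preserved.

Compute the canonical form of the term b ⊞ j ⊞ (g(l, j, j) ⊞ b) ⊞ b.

Answer: b ⊞ b ⊞ b ⊞ g(l, j, j) ⊞ j

Derivation:
Flatten:  b ⊞ j ⊞ g(l, j, j) ⊞ b ⊞ b
Order the arguments:  b ⊞ b ⊞ b ⊞ g(l, j, j) ⊞ j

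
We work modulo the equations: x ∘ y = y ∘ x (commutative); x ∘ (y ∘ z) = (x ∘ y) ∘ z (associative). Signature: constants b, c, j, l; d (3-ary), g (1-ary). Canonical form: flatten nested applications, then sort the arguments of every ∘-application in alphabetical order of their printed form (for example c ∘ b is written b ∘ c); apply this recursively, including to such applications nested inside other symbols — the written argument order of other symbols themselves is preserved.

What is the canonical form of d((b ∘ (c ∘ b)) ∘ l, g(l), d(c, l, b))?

Answer: d(b ∘ b ∘ c ∘ l, g(l), d(c, l, b))

Derivation:
Descend into:  (b ∘ (c ∘ b)) ∘ l
Merge nested applications:  b ∘ c ∘ b ∘ l
Order the arguments:  b ∘ b ∘ c ∘ l
Rebuild:  d(b ∘ b ∘ c ∘ l, g(l), d(c, l, b))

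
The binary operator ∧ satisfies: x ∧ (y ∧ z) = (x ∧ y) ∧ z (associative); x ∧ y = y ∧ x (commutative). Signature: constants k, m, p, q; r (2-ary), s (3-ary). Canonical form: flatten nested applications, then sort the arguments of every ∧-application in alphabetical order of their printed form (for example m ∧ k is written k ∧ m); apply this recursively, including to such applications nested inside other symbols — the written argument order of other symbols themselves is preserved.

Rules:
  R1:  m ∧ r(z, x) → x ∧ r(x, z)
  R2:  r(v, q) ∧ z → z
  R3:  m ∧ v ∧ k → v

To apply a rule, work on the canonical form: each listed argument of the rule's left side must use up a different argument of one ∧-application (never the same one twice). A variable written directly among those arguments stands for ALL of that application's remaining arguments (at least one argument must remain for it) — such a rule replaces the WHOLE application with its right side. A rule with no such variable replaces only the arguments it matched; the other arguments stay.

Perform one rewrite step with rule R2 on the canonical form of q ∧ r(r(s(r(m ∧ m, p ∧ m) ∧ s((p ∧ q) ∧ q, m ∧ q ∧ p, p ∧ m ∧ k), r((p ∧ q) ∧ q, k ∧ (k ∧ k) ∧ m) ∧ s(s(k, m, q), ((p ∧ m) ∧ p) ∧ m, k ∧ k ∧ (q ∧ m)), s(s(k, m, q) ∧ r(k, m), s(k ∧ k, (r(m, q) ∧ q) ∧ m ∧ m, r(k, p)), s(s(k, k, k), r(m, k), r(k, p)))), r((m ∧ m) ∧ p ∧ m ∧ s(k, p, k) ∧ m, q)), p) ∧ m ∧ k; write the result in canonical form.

Canonical form:  k ∧ m ∧ q ∧ r(r(s(r(m ∧ m, m ∧ p) ∧ s(p ∧ q ∧ q, m ∧ p ∧ q, k ∧ m ∧ p), r(p ∧ q ∧ q, k ∧ k ∧ k ∧ m) ∧ s(s(k, m, q), m ∧ m ∧ p ∧ p, k ∧ k ∧ m ∧ q), s(r(k, m) ∧ s(k, m, q), s(k ∧ k, m ∧ m ∧ q ∧ r(m, q), r(k, p)), s(s(k, k, k), r(m, k), r(k, p)))), r(m ∧ m ∧ m ∧ m ∧ p ∧ s(k, p, k), q)), p)
R2 matches:  uses r(m, q);  v := m, z := m ∧ m ∧ q
The variable takes the whole remainder — replace the entire application.
Result:  k ∧ m ∧ q ∧ r(r(s(r(m ∧ m, m ∧ p) ∧ s(p ∧ q ∧ q, m ∧ p ∧ q, k ∧ m ∧ p), r(p ∧ q ∧ q, k ∧ k ∧ k ∧ m) ∧ s(s(k, m, q), m ∧ m ∧ p ∧ p, k ∧ k ∧ m ∧ q), s(r(k, m) ∧ s(k, m, q), s(k ∧ k, m ∧ m ∧ q, r(k, p)), s(s(k, k, k), r(m, k), r(k, p)))), r(m ∧ m ∧ m ∧ m ∧ p ∧ s(k, p, k), q)), p)

Answer: k ∧ m ∧ q ∧ r(r(s(r(m ∧ m, m ∧ p) ∧ s(p ∧ q ∧ q, m ∧ p ∧ q, k ∧ m ∧ p), r(p ∧ q ∧ q, k ∧ k ∧ k ∧ m) ∧ s(s(k, m, q), m ∧ m ∧ p ∧ p, k ∧ k ∧ m ∧ q), s(r(k, m) ∧ s(k, m, q), s(k ∧ k, m ∧ m ∧ q, r(k, p)), s(s(k, k, k), r(m, k), r(k, p)))), r(m ∧ m ∧ m ∧ m ∧ p ∧ s(k, p, k), q)), p)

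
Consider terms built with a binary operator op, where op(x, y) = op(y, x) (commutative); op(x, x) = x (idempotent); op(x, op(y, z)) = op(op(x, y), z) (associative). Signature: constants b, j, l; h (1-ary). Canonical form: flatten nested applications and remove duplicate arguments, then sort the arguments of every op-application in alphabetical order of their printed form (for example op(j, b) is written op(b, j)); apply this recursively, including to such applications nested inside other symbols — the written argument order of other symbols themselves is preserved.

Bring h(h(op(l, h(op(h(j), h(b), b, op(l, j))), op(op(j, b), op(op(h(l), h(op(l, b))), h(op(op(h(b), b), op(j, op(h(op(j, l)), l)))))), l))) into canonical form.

Answer: h(h(op(b, h(l), h(op(b, h(b), h(j), j, l)), h(op(b, h(b), h(op(j, l)), j, l)), h(op(b, l)), j, l)))

Derivation:
Descend into:  op(l, h(op(h(j), h(b), b, op(l, j))), op(op(j, b), op(op(h(l), h(op(l, b))), h(op(op(h(b), b), op(j, op(h(op(j, l)), l)))))), l)
Un-nest:  op(l, h(op(h(j), h(b), b, op(l, j))), j, b, h(l), h(op(l, b)), h(op(op(h(b), b), op(j, op(h(op(j, l)), l)))), l)
Canonicalize subterm:  h(op(h(j), h(b), b, op(l, j)))  →  h(op(b, h(b), h(j), j, l))
Canonicalize subterm:  h(op(l, b))  →  h(op(b, l))
Simplify inside:  h(op(op(h(b), b), op(j, op(h(op(j, l)), l))))  →  h(op(b, h(b), h(op(j, l)), j, l))
Idempotence:  drop duplicate l
Sort arguments:  op(b, h(l), h(op(b, h(b), h(j), j, l)), h(op(b, h(b), h(op(j, l)), j, l)), h(op(b, l)), j, l)
Reassemble:  h(h(op(b, h(l), h(op(b, h(b), h(j), j, l)), h(op(b, h(b), h(op(j, l)), j, l)), h(op(b, l)), j, l)))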